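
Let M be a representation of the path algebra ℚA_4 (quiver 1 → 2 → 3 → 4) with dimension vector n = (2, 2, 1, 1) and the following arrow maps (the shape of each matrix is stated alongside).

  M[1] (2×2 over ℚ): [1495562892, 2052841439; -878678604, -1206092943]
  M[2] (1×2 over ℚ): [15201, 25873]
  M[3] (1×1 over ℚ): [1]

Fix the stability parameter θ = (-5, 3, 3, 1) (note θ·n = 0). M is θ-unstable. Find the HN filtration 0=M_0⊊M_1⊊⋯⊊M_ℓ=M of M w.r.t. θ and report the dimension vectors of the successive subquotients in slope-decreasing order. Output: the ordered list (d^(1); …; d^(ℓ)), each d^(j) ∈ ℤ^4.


Barcode: M ≅ I[1,1], I[1,2], I[2,4]. HN layers by μ_θ (3 steps, strictly decreasing):
  μ^(1)=3; μ^(2)=7/3; μ^(3)=-5

((0, 1, 0, 0); (0, 1, 1, 1); (2, 0, 0, 0))


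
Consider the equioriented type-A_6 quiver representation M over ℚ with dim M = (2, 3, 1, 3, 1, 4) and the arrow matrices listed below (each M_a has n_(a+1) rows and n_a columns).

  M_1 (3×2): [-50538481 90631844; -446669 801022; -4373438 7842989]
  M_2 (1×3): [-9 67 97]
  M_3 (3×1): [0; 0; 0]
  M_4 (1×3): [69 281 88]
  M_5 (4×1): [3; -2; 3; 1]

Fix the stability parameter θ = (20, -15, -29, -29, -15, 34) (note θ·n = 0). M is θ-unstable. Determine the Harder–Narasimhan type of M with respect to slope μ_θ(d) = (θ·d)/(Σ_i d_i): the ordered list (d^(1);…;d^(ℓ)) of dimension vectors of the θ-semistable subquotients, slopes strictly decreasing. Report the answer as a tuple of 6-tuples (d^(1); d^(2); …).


Barcode: M ≅ I[1,2], I[1,3], I[2,2], I[4,4]^2, I[4,6], I[6,6]^3. HN layers by μ_θ (5 steps, strictly decreasing):
  μ^(1)=34; μ^(2)=5/2; μ^(3)=-8; μ^(4)=-15; μ^(5)=-29

((0, 0, 0, 0, 0, 4); (1, 1, 0, 0, 0, 0); (1, 1, 1, 0, 0, 0); (0, 1, 0, 0, 1, 0); (0, 0, 0, 3, 0, 0))


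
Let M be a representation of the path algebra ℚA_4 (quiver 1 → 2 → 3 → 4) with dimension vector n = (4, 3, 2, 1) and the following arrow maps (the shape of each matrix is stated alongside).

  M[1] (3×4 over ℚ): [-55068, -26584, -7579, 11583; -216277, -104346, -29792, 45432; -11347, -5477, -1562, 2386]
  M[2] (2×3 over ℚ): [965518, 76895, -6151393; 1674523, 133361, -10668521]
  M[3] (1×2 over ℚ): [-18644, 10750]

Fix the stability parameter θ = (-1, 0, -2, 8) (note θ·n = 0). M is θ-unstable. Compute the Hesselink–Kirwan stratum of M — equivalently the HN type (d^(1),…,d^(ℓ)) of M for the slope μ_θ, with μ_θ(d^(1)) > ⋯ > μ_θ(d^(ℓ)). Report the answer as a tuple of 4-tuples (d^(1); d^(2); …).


Barcode: M ≅ I[1,1], I[1,2], I[1,3], I[1,4]. HN layers by μ_θ (3 steps, strictly decreasing):
  μ^(1)=8; μ^(2)=0; μ^(3)=-1

((0, 0, 0, 1); (0, 1, 0, 0); (4, 2, 2, 0))


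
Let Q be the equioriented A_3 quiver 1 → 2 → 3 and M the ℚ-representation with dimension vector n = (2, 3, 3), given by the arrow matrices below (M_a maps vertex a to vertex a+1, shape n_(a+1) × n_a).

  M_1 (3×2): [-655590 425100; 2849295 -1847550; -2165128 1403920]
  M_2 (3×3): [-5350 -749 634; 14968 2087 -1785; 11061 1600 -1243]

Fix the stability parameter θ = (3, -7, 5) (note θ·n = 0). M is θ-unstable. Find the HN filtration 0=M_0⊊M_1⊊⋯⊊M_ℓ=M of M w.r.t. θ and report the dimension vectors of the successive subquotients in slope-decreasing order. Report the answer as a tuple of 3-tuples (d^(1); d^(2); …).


Via rank(M_{q-1}∘⋯∘M_p): M ≅ I[1,1], I[1,3], I[2,3]^2.
μ_θ-semistable layers: μ^(1)=5; μ^(2)=3; μ^(3)=-2; μ^(4)=-7

((0, 0, 3); (1, 0, 0); (1, 1, 0); (0, 2, 0))


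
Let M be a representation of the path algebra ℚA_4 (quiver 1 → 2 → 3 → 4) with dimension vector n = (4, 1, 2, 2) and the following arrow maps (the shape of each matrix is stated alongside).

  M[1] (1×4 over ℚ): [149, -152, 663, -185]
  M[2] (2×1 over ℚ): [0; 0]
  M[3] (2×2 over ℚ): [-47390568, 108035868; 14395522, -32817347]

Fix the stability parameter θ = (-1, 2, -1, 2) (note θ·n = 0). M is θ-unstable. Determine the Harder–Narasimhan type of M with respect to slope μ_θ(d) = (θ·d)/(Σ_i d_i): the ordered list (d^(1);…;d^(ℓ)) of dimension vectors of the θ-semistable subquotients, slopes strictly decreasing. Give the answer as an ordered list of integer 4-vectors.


Interval decomposition of M: I[1,1]^3, I[1,2], I[3,3], I[3,4], I[4,4].
HN type (ℓ=2): μ^(1)=2; μ^(2)=-1

((0, 1, 0, 2); (4, 0, 2, 0))


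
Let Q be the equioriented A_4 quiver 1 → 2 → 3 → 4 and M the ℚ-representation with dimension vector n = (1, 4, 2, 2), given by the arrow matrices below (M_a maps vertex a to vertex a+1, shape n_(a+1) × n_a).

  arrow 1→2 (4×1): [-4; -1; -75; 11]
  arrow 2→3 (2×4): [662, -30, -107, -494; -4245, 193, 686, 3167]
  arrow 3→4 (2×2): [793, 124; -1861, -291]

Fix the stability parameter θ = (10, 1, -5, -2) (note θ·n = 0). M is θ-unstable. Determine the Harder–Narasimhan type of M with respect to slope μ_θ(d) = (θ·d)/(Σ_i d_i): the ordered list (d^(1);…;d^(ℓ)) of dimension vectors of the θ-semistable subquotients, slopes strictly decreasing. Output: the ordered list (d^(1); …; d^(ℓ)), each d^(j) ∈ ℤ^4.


Barcode: M ≅ I[1,4], I[2,2]^2, I[2,4]. HN layers by μ_θ (2 steps, strictly decreasing):
  μ^(1)=1; μ^(2)=-2

((1, 3, 1, 1); (0, 1, 1, 1))


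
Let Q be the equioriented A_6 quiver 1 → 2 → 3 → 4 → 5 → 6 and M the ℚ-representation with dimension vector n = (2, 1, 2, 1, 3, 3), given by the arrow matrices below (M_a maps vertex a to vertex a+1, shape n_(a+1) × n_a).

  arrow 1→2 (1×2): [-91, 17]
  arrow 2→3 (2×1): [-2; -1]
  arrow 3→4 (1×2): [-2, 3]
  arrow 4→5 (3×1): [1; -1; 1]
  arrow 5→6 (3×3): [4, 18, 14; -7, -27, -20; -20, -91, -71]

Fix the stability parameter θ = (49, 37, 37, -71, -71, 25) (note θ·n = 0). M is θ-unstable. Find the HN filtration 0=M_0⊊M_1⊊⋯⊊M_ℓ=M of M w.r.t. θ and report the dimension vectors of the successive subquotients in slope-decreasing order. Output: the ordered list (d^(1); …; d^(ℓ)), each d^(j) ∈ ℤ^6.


Interval decomposition of M: I[1,1], I[1,5], I[3,3], I[5,6]^2, I[6,6].
HN type (ℓ=5): μ^(1)=49; μ^(2)=37; μ^(3)=25; μ^(4)=-19/5; μ^(5)=-71

((1, 0, 0, 0, 0, 0); (0, 0, 1, 0, 0, 0); (0, 0, 0, 0, 0, 3); (1, 1, 1, 1, 1, 0); (0, 0, 0, 0, 2, 0))


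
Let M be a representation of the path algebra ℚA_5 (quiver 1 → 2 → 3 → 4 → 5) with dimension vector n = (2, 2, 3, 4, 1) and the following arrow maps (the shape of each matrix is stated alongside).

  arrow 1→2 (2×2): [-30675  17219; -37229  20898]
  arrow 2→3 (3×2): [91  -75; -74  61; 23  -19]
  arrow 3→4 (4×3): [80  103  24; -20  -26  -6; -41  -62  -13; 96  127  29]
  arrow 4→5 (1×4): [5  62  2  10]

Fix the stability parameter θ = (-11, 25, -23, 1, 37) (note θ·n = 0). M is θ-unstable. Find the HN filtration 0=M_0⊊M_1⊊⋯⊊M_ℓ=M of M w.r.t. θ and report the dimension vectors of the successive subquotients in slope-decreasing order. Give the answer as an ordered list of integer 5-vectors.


Barcode: M ≅ I[1,4], I[1,5], I[3,4], I[4,4]. HN layers by μ_θ (4 steps, strictly decreasing):
  μ^(1)=37; μ^(2)=1; μ^(3)=-11; μ^(4)=-23

((0, 0, 0, 0, 1); (0, 2, 2, 4, 0); (2, 0, 0, 0, 0); (0, 0, 1, 0, 0))


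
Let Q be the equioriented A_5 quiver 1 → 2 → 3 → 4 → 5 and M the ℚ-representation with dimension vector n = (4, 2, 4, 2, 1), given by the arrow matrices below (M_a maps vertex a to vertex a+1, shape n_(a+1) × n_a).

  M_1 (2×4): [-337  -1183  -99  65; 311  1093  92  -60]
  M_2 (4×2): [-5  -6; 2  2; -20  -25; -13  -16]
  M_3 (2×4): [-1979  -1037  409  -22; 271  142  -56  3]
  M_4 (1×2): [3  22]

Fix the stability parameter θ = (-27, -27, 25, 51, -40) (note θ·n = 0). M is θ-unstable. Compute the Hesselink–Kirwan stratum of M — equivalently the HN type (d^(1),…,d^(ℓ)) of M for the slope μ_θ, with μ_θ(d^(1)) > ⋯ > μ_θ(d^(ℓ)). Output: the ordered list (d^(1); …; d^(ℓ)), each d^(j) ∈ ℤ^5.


Via rank(M_{q-1}∘⋯∘M_p): M ≅ I[1,1]^2, I[1,3], I[1,5], I[3,3], I[3,4].
μ_θ-semistable layers: μ^(1)=51; μ^(2)=25; μ^(3)=12; μ^(4)=-27

((0, 0, 0, 1, 0); (0, 0, 3, 0, 0); (0, 0, 1, 1, 1); (4, 2, 0, 0, 0))


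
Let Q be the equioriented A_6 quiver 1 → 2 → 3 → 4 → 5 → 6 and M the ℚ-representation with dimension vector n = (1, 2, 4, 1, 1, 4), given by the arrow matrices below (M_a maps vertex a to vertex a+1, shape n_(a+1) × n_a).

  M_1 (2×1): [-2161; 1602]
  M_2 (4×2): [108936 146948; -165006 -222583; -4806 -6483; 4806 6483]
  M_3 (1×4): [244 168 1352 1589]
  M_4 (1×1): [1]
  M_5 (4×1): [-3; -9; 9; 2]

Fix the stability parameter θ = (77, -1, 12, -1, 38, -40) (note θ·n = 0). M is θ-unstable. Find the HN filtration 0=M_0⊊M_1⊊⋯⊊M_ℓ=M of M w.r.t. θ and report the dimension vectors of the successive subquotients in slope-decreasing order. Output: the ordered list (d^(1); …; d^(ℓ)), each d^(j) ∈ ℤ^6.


Barcode: M ≅ I[1,2], I[2,6], I[3,3]^3, I[6,6]^3. HN layers by μ_θ (5 steps, strictly decreasing):
  μ^(1)=38; μ^(2)=12; μ^(3)=9/4; μ^(4)=-1; μ^(5)=-40

((1, 1, 0, 0, 0, 0); (0, 0, 3, 0, 0, 0); (0, 0, 1, 1, 1, 1); (0, 1, 0, 0, 0, 0); (0, 0, 0, 0, 0, 3))


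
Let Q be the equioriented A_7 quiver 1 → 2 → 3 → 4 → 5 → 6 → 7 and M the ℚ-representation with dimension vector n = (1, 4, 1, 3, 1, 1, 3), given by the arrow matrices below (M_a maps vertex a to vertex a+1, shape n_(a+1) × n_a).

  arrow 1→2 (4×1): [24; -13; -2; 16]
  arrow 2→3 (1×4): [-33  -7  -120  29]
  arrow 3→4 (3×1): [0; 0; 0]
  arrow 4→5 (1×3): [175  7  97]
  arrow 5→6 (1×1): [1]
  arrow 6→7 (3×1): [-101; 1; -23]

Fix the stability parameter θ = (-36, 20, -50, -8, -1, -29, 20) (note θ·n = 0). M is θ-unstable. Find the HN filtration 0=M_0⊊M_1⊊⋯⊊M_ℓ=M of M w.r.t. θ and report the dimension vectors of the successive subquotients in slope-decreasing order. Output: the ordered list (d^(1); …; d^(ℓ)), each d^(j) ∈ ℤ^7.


Via rank(M_{q-1}∘⋯∘M_p): M ≅ I[1,3], I[2,2]^3, I[4,4]^2, I[4,7], I[7,7]^2.
μ_θ-semistable layers: μ^(1)=20; μ^(2)=-8; μ^(3)=-38/3; μ^(4)=-15; μ^(5)=-36

((0, 3, 0, 0, 0, 0, 3); (0, 0, 0, 2, 0, 0, 0); (0, 0, 0, 1, 1, 1, 0); (0, 1, 1, 0, 0, 0, 0); (1, 0, 0, 0, 0, 0, 0))


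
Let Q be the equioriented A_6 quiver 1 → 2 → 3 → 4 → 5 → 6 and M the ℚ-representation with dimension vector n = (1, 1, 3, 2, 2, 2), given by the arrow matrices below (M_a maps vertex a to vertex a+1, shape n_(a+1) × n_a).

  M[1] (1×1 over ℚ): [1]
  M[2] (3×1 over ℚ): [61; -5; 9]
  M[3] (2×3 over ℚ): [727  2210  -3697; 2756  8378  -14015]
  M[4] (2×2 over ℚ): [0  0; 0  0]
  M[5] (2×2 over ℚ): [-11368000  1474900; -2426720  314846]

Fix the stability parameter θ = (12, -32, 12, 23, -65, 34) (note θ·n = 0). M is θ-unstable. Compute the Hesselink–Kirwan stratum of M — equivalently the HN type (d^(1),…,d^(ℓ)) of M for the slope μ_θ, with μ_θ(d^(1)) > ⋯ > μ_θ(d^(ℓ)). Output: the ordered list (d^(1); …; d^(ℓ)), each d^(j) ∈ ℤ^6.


Via rank(M_{q-1}∘⋯∘M_p): M ≅ I[1,4], I[3,3], I[3,4], I[5,5], I[5,6], I[6,6].
μ_θ-semistable layers: μ^(1)=34; μ^(2)=23; μ^(3)=12; μ^(4)=-10; μ^(5)=-65

((0, 0, 0, 0, 0, 2); (0, 0, 0, 2, 0, 0); (0, 0, 3, 0, 0, 0); (1, 1, 0, 0, 0, 0); (0, 0, 0, 0, 2, 0))


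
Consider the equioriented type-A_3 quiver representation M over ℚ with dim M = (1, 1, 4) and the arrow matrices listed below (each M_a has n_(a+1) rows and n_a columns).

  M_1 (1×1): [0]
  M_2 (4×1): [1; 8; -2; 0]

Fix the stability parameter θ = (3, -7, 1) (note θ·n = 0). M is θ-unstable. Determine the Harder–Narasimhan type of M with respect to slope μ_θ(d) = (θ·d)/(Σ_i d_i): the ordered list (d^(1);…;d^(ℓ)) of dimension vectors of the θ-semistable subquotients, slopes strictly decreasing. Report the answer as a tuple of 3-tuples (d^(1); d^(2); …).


Interval decomposition of M: I[1,1], I[2,3], I[3,3]^3.
HN type (ℓ=3): μ^(1)=3; μ^(2)=1; μ^(3)=-7

((1, 0, 0); (0, 0, 4); (0, 1, 0))


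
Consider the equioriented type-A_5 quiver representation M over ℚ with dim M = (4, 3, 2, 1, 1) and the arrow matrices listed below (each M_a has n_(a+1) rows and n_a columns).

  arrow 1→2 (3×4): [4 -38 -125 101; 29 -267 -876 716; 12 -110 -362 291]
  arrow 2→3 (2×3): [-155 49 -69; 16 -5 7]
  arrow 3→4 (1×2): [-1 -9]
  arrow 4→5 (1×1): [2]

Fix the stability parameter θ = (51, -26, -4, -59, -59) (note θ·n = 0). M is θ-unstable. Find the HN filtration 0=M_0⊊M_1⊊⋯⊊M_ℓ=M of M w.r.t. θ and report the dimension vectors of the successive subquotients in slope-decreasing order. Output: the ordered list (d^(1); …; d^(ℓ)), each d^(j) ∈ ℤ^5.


Barcode: M ≅ I[1,1], I[1,2], I[1,3], I[1,5]. HN layers by μ_θ (4 steps, strictly decreasing):
  μ^(1)=51; μ^(2)=25/2; μ^(3)=7; μ^(4)=-97/5

((1, 0, 0, 0, 0); (1, 1, 0, 0, 0); (1, 1, 1, 0, 0); (1, 1, 1, 1, 1))


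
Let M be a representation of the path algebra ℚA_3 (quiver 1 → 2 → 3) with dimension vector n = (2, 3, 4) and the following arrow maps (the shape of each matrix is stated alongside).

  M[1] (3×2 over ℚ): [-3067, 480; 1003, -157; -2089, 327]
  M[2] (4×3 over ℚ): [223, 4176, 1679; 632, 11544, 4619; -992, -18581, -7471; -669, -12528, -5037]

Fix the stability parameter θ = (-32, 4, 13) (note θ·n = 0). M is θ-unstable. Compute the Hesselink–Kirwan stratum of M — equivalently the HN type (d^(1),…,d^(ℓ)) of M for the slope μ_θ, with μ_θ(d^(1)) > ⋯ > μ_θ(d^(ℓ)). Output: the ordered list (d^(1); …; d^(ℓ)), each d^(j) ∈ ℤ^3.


Barcode: M ≅ I[1,3]^2, I[2,3], I[3,3]. HN layers by μ_θ (3 steps, strictly decreasing):
  μ^(1)=13; μ^(2)=4; μ^(3)=-32

((0, 0, 4); (0, 3, 0); (2, 0, 0))


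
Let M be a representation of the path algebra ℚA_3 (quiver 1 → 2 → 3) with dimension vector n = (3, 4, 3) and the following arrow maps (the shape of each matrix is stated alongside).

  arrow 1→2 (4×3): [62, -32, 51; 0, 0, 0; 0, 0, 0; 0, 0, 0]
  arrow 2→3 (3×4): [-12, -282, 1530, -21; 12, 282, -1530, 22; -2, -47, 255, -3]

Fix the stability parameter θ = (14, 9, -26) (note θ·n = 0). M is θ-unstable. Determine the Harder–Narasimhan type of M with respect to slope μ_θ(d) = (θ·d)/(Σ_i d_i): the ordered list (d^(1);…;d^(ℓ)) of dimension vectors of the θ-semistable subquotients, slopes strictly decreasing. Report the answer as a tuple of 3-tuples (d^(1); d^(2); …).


Interval decomposition of M: I[1,1]^2, I[1,3], I[2,2]^2, I[2,3], I[3,3].
HN type (ℓ=5): μ^(1)=14; μ^(2)=9; μ^(3)=-1; μ^(4)=-17/2; μ^(5)=-26

((2, 0, 0); (0, 2, 0); (1, 1, 1); (0, 1, 1); (0, 0, 1))


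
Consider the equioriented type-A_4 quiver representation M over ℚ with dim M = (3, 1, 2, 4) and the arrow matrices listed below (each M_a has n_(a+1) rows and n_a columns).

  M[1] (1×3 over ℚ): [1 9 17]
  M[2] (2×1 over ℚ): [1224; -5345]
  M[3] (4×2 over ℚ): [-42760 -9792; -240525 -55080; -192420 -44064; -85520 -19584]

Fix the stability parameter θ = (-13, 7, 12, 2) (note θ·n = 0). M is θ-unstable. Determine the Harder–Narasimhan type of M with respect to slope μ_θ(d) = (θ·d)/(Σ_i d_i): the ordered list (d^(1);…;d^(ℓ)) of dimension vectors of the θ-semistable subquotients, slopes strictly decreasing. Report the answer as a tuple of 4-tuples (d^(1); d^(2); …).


Barcode: M ≅ I[1,1]^2, I[1,3], I[3,4], I[4,4]^3. HN layers by μ_θ (4 steps, strictly decreasing):
  μ^(1)=12; μ^(2)=7; μ^(3)=2; μ^(4)=-13

((0, 0, 1, 0); (0, 1, 1, 1); (0, 0, 0, 3); (3, 0, 0, 0))


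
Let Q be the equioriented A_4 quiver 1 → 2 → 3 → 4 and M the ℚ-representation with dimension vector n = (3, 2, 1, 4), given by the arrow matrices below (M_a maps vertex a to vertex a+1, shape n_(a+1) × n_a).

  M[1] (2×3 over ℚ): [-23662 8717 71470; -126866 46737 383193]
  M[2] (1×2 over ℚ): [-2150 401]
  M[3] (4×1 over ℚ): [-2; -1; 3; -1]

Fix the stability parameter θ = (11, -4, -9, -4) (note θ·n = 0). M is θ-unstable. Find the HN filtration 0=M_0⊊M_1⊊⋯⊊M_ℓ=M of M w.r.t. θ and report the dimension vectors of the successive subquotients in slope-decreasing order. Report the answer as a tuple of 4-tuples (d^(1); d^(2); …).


Via rank(M_{q-1}∘⋯∘M_p): M ≅ I[1,1], I[1,2], I[1,4], I[4,4]^3.
μ_θ-semistable layers: μ^(1)=11; μ^(2)=7/2; μ^(3)=-3/2; μ^(4)=-4

((1, 0, 0, 0); (1, 1, 0, 0); (1, 1, 1, 1); (0, 0, 0, 3))


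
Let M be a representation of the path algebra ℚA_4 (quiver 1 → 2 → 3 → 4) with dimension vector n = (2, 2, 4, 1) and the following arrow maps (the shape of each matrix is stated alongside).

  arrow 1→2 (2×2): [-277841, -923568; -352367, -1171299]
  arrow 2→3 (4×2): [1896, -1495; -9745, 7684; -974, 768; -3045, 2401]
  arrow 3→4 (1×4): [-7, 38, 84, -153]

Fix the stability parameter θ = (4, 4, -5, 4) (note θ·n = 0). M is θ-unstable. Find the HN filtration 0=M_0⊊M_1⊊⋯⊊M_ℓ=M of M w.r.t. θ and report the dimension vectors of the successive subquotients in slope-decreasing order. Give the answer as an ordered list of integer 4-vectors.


Barcode: M ≅ I[1,3], I[1,4], I[3,3]^2. HN layers by μ_θ (3 steps, strictly decreasing):
  μ^(1)=4; μ^(2)=1; μ^(3)=-5

((0, 0, 0, 1); (2, 2, 2, 0); (0, 0, 2, 0))


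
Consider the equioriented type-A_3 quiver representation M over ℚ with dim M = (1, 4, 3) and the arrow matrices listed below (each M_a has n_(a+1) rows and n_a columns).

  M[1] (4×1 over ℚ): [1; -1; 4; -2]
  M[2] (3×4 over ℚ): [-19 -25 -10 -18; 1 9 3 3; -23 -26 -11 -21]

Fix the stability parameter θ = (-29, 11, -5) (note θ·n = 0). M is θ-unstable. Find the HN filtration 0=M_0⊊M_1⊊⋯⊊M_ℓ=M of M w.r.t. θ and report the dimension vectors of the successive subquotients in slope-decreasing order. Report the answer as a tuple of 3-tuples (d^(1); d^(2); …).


Via rank(M_{q-1}∘⋯∘M_p): M ≅ I[1,3], I[2,2], I[2,3]^2.
μ_θ-semistable layers: μ^(1)=11; μ^(2)=3; μ^(3)=-29

((0, 1, 0); (0, 3, 3); (1, 0, 0))


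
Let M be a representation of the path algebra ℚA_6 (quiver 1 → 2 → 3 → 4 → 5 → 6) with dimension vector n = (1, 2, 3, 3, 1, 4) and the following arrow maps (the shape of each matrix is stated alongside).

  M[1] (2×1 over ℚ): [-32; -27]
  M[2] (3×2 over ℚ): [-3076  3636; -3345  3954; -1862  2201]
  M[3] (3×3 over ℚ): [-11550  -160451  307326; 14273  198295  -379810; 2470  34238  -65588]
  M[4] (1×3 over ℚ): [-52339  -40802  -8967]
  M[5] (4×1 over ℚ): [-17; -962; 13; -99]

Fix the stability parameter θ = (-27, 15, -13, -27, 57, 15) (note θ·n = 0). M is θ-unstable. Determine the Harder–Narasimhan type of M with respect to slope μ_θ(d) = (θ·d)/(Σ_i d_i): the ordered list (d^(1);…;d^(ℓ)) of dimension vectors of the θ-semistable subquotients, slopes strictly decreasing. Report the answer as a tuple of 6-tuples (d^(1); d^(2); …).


Interval decomposition of M: I[1,3], I[2,6], I[3,4], I[4,4], I[6,6]^3.
HN type (ℓ=6): μ^(1)=36; μ^(2)=15; μ^(3)=1; μ^(4)=-25/3; μ^(5)=-20; μ^(6)=-27

((0, 0, 0, 0, 1, 1); (0, 0, 0, 0, 0, 3); (0, 1, 1, 0, 0, 0); (0, 1, 1, 1, 0, 0); (0, 0, 1, 1, 0, 0); (1, 0, 0, 1, 0, 0))


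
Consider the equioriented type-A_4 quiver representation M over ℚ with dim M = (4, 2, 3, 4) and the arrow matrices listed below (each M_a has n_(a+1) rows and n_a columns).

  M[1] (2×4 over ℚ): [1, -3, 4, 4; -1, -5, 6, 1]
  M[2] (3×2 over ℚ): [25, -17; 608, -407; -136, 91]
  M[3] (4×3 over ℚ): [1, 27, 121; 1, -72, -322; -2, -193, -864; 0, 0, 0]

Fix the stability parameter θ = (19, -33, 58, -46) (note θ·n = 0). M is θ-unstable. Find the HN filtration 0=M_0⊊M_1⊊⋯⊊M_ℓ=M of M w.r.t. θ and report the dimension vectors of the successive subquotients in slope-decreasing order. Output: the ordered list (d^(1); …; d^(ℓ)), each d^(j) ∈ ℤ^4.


Interval decomposition of M: I[1,1]^2, I[1,4]^2, I[3,4], I[4,4].
HN type (ℓ=4): μ^(1)=19; μ^(2)=6; μ^(3)=-7; μ^(4)=-46

((2, 0, 0, 0); (0, 0, 3, 3); (2, 2, 0, 0); (0, 0, 0, 1))


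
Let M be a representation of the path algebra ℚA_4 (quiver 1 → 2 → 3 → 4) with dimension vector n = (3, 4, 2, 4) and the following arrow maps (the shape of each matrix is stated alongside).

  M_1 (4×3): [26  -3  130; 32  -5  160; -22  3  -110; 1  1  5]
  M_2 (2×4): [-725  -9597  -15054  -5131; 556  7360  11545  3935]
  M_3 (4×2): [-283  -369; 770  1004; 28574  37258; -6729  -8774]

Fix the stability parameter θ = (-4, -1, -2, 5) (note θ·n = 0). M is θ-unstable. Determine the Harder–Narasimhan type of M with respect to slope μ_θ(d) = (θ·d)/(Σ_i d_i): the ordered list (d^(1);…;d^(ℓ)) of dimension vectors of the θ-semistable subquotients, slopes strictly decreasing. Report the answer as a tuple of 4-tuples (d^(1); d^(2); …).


Via rank(M_{q-1}∘⋯∘M_p): M ≅ I[1,1], I[1,4]^2, I[2,2]^2, I[4,4]^2.
μ_θ-semistable layers: μ^(1)=5; μ^(2)=-1; μ^(3)=-3/2; μ^(4)=-4

((0, 0, 0, 4); (0, 2, 0, 0); (0, 2, 2, 0); (3, 0, 0, 0))


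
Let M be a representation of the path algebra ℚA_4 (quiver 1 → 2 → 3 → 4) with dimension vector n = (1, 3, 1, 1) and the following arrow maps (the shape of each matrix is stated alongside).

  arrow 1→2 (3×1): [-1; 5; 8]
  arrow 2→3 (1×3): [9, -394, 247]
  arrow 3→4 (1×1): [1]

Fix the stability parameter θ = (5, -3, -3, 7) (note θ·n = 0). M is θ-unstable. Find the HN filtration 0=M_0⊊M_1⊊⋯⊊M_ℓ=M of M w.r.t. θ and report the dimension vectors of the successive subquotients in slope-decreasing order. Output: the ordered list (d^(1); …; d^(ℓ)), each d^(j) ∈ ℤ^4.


Interval decomposition of M: I[1,4], I[2,2]^2.
HN type (ℓ=3): μ^(1)=7; μ^(2)=-1/3; μ^(3)=-3

((0, 0, 0, 1); (1, 1, 1, 0); (0, 2, 0, 0))


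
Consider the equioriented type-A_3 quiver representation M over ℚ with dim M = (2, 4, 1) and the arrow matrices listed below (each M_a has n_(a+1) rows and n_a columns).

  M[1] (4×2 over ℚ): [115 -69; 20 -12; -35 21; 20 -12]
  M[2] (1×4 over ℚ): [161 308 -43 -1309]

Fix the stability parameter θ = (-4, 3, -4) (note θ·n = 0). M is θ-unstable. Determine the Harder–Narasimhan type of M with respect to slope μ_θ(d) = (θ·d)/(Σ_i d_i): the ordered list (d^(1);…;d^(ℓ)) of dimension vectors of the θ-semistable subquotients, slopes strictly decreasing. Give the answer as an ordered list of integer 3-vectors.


Via rank(M_{q-1}∘⋯∘M_p): M ≅ I[1,1], I[1,2], I[2,2]^2, I[2,3].
μ_θ-semistable layers: μ^(1)=3; μ^(2)=-1/2; μ^(3)=-4

((0, 3, 0); (0, 1, 1); (2, 0, 0))


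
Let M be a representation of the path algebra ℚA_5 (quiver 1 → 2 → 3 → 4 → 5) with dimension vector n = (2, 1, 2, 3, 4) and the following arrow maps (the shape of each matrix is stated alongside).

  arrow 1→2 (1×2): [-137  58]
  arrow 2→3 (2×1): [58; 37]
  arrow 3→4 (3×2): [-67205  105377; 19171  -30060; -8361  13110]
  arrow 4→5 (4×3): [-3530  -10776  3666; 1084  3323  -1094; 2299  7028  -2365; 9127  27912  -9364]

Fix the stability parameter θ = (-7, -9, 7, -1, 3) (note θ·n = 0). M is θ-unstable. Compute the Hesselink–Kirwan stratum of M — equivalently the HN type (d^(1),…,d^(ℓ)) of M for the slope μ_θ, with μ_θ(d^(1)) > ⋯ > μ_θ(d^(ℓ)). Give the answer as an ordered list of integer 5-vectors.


Interval decomposition of M: I[1,1], I[1,5], I[3,5], I[4,5], I[5,5].
HN type (ℓ=4): μ^(1)=3; μ^(2)=-1; μ^(3)=-7; μ^(4)=-8

((0, 0, 2, 2, 4); (0, 0, 0, 1, 0); (1, 0, 0, 0, 0); (1, 1, 0, 0, 0))


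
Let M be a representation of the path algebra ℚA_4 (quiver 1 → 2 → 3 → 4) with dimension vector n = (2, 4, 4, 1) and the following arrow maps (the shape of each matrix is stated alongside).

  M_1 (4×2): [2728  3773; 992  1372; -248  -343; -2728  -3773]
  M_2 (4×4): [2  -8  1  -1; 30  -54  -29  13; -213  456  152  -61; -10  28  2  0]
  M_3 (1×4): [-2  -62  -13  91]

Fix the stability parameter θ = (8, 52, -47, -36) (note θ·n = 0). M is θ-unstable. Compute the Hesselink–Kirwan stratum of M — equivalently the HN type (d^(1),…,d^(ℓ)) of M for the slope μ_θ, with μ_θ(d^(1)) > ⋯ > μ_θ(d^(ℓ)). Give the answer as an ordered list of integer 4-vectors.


Barcode: M ≅ I[1,1], I[1,2], I[2,3]^2, I[2,4], I[3,3]. HN layers by μ_θ (5 steps, strictly decreasing):
  μ^(1)=52; μ^(2)=8; μ^(3)=5/2; μ^(4)=-31/3; μ^(5)=-47

((0, 1, 0, 0); (2, 0, 0, 0); (0, 2, 2, 0); (0, 1, 1, 1); (0, 0, 1, 0))


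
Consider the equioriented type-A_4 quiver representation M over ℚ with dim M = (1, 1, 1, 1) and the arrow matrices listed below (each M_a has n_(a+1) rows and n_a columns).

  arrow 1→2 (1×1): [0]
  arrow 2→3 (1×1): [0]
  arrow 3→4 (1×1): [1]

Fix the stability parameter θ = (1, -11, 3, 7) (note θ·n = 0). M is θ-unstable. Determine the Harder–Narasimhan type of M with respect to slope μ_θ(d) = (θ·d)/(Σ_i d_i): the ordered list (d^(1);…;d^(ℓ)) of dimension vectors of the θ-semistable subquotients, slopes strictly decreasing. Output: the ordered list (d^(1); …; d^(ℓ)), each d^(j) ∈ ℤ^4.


Via rank(M_{q-1}∘⋯∘M_p): M ≅ I[1,1], I[2,2], I[3,4].
μ_θ-semistable layers: μ^(1)=7; μ^(2)=3; μ^(3)=1; μ^(4)=-11

((0, 0, 0, 1); (0, 0, 1, 0); (1, 0, 0, 0); (0, 1, 0, 0))


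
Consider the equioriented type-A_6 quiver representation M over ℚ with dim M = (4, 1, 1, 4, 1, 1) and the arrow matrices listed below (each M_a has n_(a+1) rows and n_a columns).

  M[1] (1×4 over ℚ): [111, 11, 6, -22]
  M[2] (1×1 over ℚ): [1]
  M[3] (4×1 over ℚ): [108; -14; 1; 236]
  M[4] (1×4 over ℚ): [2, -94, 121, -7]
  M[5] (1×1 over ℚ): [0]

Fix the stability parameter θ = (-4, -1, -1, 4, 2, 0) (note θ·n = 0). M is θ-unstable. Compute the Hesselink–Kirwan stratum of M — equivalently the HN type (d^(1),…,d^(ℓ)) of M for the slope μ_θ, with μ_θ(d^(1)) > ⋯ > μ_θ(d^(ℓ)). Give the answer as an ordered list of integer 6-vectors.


Via rank(M_{q-1}∘⋯∘M_p): M ≅ I[1,1]^3, I[1,5], I[4,4]^3, I[6,6].
μ_θ-semistable layers: μ^(1)=4; μ^(2)=3; μ^(3)=0; μ^(4)=-1; μ^(5)=-4

((0, 0, 0, 3, 0, 0); (0, 0, 0, 1, 1, 0); (0, 0, 0, 0, 0, 1); (0, 1, 1, 0, 0, 0); (4, 0, 0, 0, 0, 0))


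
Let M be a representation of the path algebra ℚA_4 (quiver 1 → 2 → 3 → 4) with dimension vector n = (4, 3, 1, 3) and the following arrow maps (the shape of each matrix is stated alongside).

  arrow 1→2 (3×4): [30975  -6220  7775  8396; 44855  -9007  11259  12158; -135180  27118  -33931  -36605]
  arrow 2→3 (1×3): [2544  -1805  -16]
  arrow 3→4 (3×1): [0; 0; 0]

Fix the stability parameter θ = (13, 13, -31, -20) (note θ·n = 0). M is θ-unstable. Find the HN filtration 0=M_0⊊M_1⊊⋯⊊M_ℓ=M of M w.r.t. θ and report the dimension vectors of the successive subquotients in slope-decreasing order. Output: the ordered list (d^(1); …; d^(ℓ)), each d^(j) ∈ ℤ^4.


Via rank(M_{q-1}∘⋯∘M_p): M ≅ I[1,1], I[1,2]^2, I[1,3], I[4,4]^3.
μ_θ-semistable layers: μ^(1)=13; μ^(2)=-5/3; μ^(3)=-20

((3, 2, 0, 0); (1, 1, 1, 0); (0, 0, 0, 3))


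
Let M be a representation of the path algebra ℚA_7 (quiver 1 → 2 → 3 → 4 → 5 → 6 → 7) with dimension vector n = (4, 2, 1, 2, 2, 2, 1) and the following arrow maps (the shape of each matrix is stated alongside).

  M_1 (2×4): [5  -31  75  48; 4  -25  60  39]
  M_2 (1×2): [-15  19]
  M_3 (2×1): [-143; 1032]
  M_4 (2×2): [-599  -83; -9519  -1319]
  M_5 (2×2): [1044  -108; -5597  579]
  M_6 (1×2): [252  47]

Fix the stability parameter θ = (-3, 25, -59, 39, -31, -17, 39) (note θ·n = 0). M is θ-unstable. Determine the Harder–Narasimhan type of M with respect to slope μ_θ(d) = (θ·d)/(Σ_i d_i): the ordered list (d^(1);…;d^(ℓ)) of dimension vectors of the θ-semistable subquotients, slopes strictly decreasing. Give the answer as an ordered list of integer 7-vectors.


Via rank(M_{q-1}∘⋯∘M_p): M ≅ I[1,1]^2, I[1,2], I[1,7], I[4,5], I[6,6].
μ_θ-semistable layers: μ^(1)=39; μ^(2)=25; μ^(3)=4; μ^(4)=-3; μ^(5)=-37/3; μ^(6)=-17

((0, 0, 0, 0, 0, 0, 1); (0, 1, 0, 0, 0, 0, 0); (0, 0, 0, 1, 1, 0, 0); (3, 0, 0, 1, 1, 1, 0); (1, 1, 1, 0, 0, 0, 0); (0, 0, 0, 0, 0, 1, 0))


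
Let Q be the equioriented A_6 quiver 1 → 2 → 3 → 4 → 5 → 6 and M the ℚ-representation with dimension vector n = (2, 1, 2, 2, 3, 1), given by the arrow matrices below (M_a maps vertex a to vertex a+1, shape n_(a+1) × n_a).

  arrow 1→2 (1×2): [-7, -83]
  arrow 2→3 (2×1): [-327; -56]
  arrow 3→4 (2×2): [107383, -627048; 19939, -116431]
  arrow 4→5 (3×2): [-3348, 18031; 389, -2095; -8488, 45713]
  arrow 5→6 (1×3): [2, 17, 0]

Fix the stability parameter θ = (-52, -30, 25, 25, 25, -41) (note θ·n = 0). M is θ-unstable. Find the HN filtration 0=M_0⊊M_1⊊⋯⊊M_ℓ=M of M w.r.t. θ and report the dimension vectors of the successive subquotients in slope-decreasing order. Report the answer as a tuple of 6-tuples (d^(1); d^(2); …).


Via rank(M_{q-1}∘⋯∘M_p): M ≅ I[1,1], I[1,5], I[3,6], I[5,5].
μ_θ-semistable layers: μ^(1)=25; μ^(2)=17/2; μ^(3)=-30; μ^(4)=-52

((0, 0, 1, 1, 2, 0); (0, 0, 1, 1, 1, 1); (0, 1, 0, 0, 0, 0); (2, 0, 0, 0, 0, 0))


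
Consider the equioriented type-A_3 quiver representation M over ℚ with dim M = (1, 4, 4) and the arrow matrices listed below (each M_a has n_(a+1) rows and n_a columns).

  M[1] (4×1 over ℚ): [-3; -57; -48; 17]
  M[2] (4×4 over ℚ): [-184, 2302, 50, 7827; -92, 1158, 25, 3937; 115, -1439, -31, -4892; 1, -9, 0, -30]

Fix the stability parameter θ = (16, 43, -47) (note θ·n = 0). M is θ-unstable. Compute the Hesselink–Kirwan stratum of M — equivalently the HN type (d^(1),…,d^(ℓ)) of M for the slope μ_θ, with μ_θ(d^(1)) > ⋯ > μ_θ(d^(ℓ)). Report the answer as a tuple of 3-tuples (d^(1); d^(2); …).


Barcode: M ≅ I[1,3], I[2,3]^3. HN layers by μ_θ (2 steps, strictly decreasing):
  μ^(1)=4; μ^(2)=-2

((1, 1, 1); (0, 3, 3))


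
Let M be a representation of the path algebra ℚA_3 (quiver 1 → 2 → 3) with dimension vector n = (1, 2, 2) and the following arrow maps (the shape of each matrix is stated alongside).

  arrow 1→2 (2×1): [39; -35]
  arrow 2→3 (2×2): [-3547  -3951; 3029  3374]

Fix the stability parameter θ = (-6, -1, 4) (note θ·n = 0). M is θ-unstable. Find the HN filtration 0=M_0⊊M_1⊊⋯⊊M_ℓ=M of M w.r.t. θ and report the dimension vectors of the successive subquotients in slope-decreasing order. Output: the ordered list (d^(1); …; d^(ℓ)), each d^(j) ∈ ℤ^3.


Via rank(M_{q-1}∘⋯∘M_p): M ≅ I[1,3], I[2,3].
μ_θ-semistable layers: μ^(1)=4; μ^(2)=-1; μ^(3)=-6

((0, 0, 2); (0, 2, 0); (1, 0, 0))


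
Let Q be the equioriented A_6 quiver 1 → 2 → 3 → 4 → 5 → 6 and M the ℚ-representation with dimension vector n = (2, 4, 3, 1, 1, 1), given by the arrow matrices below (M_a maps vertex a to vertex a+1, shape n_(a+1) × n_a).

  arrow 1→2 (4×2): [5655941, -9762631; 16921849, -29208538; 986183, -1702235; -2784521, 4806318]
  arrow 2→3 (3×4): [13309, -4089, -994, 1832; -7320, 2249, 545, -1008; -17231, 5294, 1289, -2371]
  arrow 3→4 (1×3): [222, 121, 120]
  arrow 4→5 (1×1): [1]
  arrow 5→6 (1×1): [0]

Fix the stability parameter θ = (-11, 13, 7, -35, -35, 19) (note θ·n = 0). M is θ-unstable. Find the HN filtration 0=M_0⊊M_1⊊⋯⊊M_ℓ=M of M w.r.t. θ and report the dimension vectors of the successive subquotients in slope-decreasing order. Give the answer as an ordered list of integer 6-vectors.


Via rank(M_{q-1}∘⋯∘M_p): M ≅ I[1,3], I[1,5], I[2,2], I[2,3], I[6,6].
μ_θ-semistable layers: μ^(1)=19; μ^(2)=13; μ^(3)=10; μ^(4)=-11; μ^(5)=-61/5

((0, 0, 0, 0, 0, 1); (0, 1, 0, 0, 0, 0); (0, 2, 2, 0, 0, 0); (1, 0, 0, 0, 0, 0); (1, 1, 1, 1, 1, 0))


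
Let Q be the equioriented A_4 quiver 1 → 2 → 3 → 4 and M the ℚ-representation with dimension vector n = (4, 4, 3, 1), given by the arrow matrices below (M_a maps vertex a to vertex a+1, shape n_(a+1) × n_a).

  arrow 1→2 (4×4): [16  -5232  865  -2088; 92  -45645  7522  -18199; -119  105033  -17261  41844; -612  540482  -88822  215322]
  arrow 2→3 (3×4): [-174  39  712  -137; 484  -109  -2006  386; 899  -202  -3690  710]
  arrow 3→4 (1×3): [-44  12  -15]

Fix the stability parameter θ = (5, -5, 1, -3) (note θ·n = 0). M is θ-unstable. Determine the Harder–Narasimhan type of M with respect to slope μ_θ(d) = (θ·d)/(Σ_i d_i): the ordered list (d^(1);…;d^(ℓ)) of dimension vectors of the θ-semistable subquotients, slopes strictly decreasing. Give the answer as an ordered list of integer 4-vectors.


Interval decomposition of M: I[1,1], I[1,3]^2, I[1,4], I[2,2].
HN type (ℓ=5): μ^(1)=5; μ^(2)=1; μ^(3)=0; μ^(4)=-1/2; μ^(5)=-5

((1, 0, 0, 0); (0, 0, 2, 0); (2, 2, 0, 0); (1, 1, 1, 1); (0, 1, 0, 0))


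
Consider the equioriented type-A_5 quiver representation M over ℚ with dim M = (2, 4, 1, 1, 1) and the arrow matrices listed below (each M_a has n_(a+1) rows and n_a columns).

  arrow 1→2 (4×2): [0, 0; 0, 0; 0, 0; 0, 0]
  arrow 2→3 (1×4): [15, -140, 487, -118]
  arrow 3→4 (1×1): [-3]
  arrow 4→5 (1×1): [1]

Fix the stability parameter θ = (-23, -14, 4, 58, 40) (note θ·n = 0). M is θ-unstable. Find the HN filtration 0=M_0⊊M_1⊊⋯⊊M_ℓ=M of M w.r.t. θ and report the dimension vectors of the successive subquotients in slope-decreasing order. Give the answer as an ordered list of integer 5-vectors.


Barcode: M ≅ I[1,1]^2, I[2,2]^3, I[2,5]. HN layers by μ_θ (4 steps, strictly decreasing):
  μ^(1)=49; μ^(2)=4; μ^(3)=-14; μ^(4)=-23

((0, 0, 0, 1, 1); (0, 0, 1, 0, 0); (0, 4, 0, 0, 0); (2, 0, 0, 0, 0))


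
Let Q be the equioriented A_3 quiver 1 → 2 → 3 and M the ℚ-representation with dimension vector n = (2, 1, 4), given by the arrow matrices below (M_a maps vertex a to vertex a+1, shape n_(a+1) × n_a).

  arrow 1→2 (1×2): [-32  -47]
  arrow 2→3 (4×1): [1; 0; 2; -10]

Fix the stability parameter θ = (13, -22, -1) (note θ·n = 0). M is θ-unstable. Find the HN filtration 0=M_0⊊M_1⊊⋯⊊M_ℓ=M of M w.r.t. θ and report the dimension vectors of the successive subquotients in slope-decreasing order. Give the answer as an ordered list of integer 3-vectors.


Interval decomposition of M: I[1,1], I[1,3], I[3,3]^3.
HN type (ℓ=3): μ^(1)=13; μ^(2)=-1; μ^(3)=-9/2

((1, 0, 0); (0, 0, 4); (1, 1, 0))


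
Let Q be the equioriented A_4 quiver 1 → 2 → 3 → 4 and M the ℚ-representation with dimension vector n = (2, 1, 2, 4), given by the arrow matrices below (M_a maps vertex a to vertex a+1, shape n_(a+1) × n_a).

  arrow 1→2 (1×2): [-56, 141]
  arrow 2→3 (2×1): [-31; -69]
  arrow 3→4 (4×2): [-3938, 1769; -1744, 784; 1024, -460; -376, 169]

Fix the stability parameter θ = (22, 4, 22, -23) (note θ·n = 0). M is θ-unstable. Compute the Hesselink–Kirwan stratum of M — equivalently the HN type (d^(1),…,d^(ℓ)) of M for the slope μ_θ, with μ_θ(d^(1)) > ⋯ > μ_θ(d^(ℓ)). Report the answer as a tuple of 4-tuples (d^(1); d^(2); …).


Interval decomposition of M: I[1,1], I[1,4], I[3,4], I[4,4]^2.
HN type (ℓ=4): μ^(1)=22; μ^(2)=25/4; μ^(3)=-1/2; μ^(4)=-23

((1, 0, 0, 0); (1, 1, 1, 1); (0, 0, 1, 1); (0, 0, 0, 2))


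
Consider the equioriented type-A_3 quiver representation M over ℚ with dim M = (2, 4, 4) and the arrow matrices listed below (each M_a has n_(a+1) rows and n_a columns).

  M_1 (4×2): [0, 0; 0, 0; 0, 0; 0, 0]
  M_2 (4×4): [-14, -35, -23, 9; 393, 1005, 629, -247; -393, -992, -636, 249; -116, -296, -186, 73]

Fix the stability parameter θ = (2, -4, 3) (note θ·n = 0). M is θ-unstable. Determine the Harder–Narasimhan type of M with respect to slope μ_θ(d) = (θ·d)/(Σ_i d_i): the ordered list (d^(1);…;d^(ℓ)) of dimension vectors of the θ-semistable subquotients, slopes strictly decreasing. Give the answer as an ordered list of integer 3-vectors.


Via rank(M_{q-1}∘⋯∘M_p): M ≅ I[1,1]^2, I[2,3]^4.
μ_θ-semistable layers: μ^(1)=3; μ^(2)=2; μ^(3)=-4

((0, 0, 4); (2, 0, 0); (0, 4, 0))


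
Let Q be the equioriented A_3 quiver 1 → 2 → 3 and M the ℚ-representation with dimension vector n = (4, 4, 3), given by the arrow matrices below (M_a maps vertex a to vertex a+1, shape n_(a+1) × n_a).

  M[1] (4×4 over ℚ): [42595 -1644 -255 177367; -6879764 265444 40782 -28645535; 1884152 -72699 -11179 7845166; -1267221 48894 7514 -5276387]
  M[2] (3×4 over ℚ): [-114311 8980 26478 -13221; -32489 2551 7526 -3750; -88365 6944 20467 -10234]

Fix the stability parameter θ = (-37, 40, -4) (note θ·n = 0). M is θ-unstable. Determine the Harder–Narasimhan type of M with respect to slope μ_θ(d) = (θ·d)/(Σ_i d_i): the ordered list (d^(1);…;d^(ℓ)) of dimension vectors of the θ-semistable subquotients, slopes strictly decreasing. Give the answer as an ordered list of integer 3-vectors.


Via rank(M_{q-1}∘⋯∘M_p): M ≅ I[1,2], I[1,3]^3.
μ_θ-semistable layers: μ^(1)=40; μ^(2)=18; μ^(3)=-37

((0, 1, 0); (0, 3, 3); (4, 0, 0))


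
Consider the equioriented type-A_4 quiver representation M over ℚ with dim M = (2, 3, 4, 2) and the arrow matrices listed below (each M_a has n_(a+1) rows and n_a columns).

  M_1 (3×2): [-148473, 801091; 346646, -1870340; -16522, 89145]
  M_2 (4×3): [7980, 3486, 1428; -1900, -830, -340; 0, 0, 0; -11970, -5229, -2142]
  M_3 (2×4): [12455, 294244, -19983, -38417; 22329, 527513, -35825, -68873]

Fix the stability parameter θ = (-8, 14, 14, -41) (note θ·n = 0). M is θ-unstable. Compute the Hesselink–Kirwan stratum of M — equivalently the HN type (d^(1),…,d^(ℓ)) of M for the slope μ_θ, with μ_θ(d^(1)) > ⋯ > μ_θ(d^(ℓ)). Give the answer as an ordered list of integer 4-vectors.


Barcode: M ≅ I[1,2]^2, I[2,4], I[3,3]^2, I[3,4]. HN layers by μ_θ (4 steps, strictly decreasing):
  μ^(1)=14; μ^(2)=-13/3; μ^(3)=-8; μ^(4)=-27/2

((0, 2, 2, 0); (0, 1, 1, 1); (2, 0, 0, 0); (0, 0, 1, 1))


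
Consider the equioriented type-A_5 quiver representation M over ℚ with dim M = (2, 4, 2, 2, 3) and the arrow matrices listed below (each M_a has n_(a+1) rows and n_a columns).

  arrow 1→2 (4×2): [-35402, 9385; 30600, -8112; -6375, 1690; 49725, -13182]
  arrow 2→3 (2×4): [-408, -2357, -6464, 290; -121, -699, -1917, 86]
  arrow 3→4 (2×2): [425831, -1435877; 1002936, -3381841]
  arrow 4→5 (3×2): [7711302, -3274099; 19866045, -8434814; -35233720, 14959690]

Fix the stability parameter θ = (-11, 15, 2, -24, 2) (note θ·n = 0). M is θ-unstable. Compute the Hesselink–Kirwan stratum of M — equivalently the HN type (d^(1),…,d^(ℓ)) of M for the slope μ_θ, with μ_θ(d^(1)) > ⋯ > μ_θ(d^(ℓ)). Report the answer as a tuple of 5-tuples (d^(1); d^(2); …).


Interval decomposition of M: I[1,5]^2, I[2,2]^2, I[5,5].
HN type (ℓ=4): μ^(1)=15; μ^(2)=2; μ^(3)=-7/3; μ^(4)=-11

((0, 2, 0, 0, 0); (0, 0, 0, 0, 3); (0, 2, 2, 2, 0); (2, 0, 0, 0, 0))


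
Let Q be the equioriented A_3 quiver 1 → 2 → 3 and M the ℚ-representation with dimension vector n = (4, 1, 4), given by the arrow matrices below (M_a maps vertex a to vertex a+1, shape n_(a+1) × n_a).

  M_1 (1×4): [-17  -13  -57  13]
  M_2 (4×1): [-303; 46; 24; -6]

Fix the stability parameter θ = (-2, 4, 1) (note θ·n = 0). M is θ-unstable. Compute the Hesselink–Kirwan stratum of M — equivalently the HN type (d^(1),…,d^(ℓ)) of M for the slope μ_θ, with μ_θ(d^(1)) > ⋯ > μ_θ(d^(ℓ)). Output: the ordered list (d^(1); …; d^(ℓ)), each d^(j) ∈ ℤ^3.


Barcode: M ≅ I[1,1]^3, I[1,3], I[3,3]^3. HN layers by μ_θ (3 steps, strictly decreasing):
  μ^(1)=5/2; μ^(2)=1; μ^(3)=-2

((0, 1, 1); (0, 0, 3); (4, 0, 0))


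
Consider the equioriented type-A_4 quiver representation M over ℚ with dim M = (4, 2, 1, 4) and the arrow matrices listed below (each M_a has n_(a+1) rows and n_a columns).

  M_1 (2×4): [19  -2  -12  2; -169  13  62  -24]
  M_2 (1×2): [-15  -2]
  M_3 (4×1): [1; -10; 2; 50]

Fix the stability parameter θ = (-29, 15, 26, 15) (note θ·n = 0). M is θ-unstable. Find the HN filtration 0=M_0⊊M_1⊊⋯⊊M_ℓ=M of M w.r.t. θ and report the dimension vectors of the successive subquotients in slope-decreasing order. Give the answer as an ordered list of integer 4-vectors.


Barcode: M ≅ I[1,1]^2, I[1,2], I[1,4], I[4,4]^3. HN layers by μ_θ (3 steps, strictly decreasing):
  μ^(1)=41/2; μ^(2)=15; μ^(3)=-29

((0, 0, 1, 1); (0, 2, 0, 3); (4, 0, 0, 0))
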